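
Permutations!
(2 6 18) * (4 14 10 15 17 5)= (2 6 18)(4 14 10 15 17 5)= [0, 1, 6, 3, 14, 4, 18, 7, 8, 9, 15, 11, 12, 13, 10, 17, 16, 5, 2]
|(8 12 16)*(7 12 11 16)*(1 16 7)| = |(1 16 8 11 7 12)| = 6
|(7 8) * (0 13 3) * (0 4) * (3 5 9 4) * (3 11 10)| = 30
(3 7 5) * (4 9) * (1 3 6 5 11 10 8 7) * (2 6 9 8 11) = (1 3)(2 6 5 9 4 8 7)(10 11) = [0, 3, 6, 1, 8, 9, 5, 2, 7, 4, 11, 10]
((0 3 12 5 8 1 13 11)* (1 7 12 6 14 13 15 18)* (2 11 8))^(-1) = [11, 18, 5, 0, 4, 12, 3, 8, 13, 9, 10, 2, 7, 14, 6, 1, 16, 17, 15] = (0 11 2 5 12 7 8 13 14 6 3)(1 18 15)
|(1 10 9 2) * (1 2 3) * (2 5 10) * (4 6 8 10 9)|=|(1 2 5 9 3)(4 6 8 10)|=20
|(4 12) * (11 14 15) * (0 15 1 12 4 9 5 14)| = |(0 15 11)(1 12 9 5 14)| = 15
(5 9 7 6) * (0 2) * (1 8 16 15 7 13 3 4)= (0 2)(1 8 16 15 7 6 5 9 13 3 4)= [2, 8, 0, 4, 1, 9, 5, 6, 16, 13, 10, 11, 12, 3, 14, 7, 15]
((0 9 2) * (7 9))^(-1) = (0 2 9 7) = [2, 1, 9, 3, 4, 5, 6, 0, 8, 7]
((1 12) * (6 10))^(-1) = (1 12)(6 10) = [0, 12, 2, 3, 4, 5, 10, 7, 8, 9, 6, 11, 1]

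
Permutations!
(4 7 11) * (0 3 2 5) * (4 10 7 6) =[3, 1, 5, 2, 6, 0, 4, 11, 8, 9, 7, 10] =(0 3 2 5)(4 6)(7 11 10)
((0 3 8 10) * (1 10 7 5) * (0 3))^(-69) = [0, 8, 2, 5, 4, 3, 6, 10, 1, 9, 7] = (1 8)(3 5)(7 10)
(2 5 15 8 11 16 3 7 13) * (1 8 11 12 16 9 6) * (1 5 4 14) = [0, 8, 4, 7, 14, 15, 5, 13, 12, 6, 10, 9, 16, 2, 1, 11, 3] = (1 8 12 16 3 7 13 2 4 14)(5 15 11 9 6)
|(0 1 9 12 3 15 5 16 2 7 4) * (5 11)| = |(0 1 9 12 3 15 11 5 16 2 7 4)| = 12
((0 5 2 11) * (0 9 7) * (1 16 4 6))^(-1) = [7, 6, 5, 3, 16, 0, 4, 9, 8, 11, 10, 2, 12, 13, 14, 15, 1] = (0 7 9 11 2 5)(1 6 4 16)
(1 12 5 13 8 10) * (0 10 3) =(0 10 1 12 5 13 8 3) =[10, 12, 2, 0, 4, 13, 6, 7, 3, 9, 1, 11, 5, 8]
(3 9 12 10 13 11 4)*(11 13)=[0, 1, 2, 9, 3, 5, 6, 7, 8, 12, 11, 4, 10, 13]=(13)(3 9 12 10 11 4)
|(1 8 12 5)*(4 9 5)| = |(1 8 12 4 9 5)| = 6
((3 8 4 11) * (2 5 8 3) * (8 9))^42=(11)=[0, 1, 2, 3, 4, 5, 6, 7, 8, 9, 10, 11]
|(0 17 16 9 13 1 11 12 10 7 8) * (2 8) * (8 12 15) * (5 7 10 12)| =|(0 17 16 9 13 1 11 15 8)(2 5 7)| =9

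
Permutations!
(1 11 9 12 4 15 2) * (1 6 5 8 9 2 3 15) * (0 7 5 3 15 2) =[7, 11, 6, 2, 1, 8, 3, 5, 9, 12, 10, 0, 4, 13, 14, 15] =(15)(0 7 5 8 9 12 4 1 11)(2 6 3)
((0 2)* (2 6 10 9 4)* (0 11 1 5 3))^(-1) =(0 3 5 1 11 2 4 9 10 6) =[3, 11, 4, 5, 9, 1, 0, 7, 8, 10, 6, 2]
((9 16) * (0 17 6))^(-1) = [6, 1, 2, 3, 4, 5, 17, 7, 8, 16, 10, 11, 12, 13, 14, 15, 9, 0] = (0 6 17)(9 16)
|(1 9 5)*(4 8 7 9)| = 6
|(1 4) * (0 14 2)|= |(0 14 2)(1 4)|= 6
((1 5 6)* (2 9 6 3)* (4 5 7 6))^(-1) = (1 6 7)(2 3 5 4 9) = [0, 6, 3, 5, 9, 4, 7, 1, 8, 2]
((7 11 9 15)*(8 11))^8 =(7 9 8 15 11) =[0, 1, 2, 3, 4, 5, 6, 9, 15, 8, 10, 7, 12, 13, 14, 11]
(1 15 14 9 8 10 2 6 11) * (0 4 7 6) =(0 4 7 6 11 1 15 14 9 8 10 2) =[4, 15, 0, 3, 7, 5, 11, 6, 10, 8, 2, 1, 12, 13, 9, 14]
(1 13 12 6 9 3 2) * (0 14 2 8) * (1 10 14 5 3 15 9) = (0 5 3 8)(1 13 12 6)(2 10 14)(9 15) = [5, 13, 10, 8, 4, 3, 1, 7, 0, 15, 14, 11, 6, 12, 2, 9]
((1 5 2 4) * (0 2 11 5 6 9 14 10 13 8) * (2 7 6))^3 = [9, 1, 2, 3, 4, 11, 10, 14, 6, 13, 0, 5, 12, 7, 8] = (0 9 13 7 14 8 6 10)(5 11)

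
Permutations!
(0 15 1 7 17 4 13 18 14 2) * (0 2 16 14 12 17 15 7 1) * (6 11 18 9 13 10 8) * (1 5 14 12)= [7, 5, 2, 3, 10, 14, 11, 15, 6, 13, 8, 18, 17, 9, 16, 0, 12, 4, 1]= (0 7 15)(1 5 14 16 12 17 4 10 8 6 11 18)(9 13)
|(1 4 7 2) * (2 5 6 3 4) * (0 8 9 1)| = |(0 8 9 1 2)(3 4 7 5 6)| = 5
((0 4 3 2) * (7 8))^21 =(0 4 3 2)(7 8) =[4, 1, 0, 2, 3, 5, 6, 8, 7]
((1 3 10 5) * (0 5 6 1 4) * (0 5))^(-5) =(1 6 10 3)(4 5) =[0, 6, 2, 1, 5, 4, 10, 7, 8, 9, 3]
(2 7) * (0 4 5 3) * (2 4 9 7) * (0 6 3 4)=(0 9 7)(3 6)(4 5)=[9, 1, 2, 6, 5, 4, 3, 0, 8, 7]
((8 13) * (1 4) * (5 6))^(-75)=[0, 4, 2, 3, 1, 6, 5, 7, 13, 9, 10, 11, 12, 8]=(1 4)(5 6)(8 13)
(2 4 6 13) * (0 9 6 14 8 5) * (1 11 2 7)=(0 9 6 13 7 1 11 2 4 14 8 5)=[9, 11, 4, 3, 14, 0, 13, 1, 5, 6, 10, 2, 12, 7, 8]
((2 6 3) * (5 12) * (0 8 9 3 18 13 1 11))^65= (0 6)(1 3)(2 11)(5 12)(8 18)(9 13)= [6, 3, 11, 1, 4, 12, 0, 7, 18, 13, 10, 2, 5, 9, 14, 15, 16, 17, 8]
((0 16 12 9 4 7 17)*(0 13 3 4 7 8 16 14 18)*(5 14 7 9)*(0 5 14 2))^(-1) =[2, 1, 5, 13, 3, 18, 6, 0, 4, 9, 10, 11, 16, 17, 12, 15, 8, 7, 14] =(0 2 5 18 14 12 16 8 4 3 13 17 7)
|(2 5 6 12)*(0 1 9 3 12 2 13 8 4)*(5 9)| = 11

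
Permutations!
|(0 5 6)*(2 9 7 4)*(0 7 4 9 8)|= 8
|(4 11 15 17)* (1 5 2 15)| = |(1 5 2 15 17 4 11)| = 7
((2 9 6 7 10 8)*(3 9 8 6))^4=(6 7 10)=[0, 1, 2, 3, 4, 5, 7, 10, 8, 9, 6]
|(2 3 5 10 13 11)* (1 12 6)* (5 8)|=|(1 12 6)(2 3 8 5 10 13 11)|=21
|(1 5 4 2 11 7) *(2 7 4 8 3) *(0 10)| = |(0 10)(1 5 8 3 2 11 4 7)| = 8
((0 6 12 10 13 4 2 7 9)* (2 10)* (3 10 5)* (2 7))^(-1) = (0 9 7 12 6)(3 5 4 13 10) = [9, 1, 2, 5, 13, 4, 0, 12, 8, 7, 3, 11, 6, 10]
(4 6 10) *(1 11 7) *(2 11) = (1 2 11 7)(4 6 10) = [0, 2, 11, 3, 6, 5, 10, 1, 8, 9, 4, 7]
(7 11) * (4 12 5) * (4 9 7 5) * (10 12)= (4 10 12)(5 9 7 11)= [0, 1, 2, 3, 10, 9, 6, 11, 8, 7, 12, 5, 4]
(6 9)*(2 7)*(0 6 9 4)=(9)(0 6 4)(2 7)=[6, 1, 7, 3, 0, 5, 4, 2, 8, 9]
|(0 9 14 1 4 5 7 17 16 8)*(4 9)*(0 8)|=6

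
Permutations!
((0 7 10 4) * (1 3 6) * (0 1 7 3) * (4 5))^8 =(10) =[0, 1, 2, 3, 4, 5, 6, 7, 8, 9, 10]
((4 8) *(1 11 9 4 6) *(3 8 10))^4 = (1 10)(3 11)(4 6)(8 9) = [0, 10, 2, 11, 6, 5, 4, 7, 9, 8, 1, 3]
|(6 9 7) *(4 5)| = 6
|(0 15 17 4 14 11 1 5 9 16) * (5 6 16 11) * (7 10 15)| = 13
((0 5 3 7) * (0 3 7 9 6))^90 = [0, 1, 2, 3, 4, 5, 6, 7, 8, 9] = (9)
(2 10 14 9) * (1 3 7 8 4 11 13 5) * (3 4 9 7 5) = [0, 4, 10, 5, 11, 1, 6, 8, 9, 2, 14, 13, 12, 3, 7] = (1 4 11 13 3 5)(2 10 14 7 8 9)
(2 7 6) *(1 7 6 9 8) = [0, 7, 6, 3, 4, 5, 2, 9, 1, 8] = (1 7 9 8)(2 6)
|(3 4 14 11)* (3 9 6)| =6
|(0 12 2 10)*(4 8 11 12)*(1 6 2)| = 9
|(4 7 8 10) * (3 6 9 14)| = 4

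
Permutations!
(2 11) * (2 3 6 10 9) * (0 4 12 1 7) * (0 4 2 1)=[2, 7, 11, 6, 12, 5, 10, 4, 8, 1, 9, 3, 0]=(0 2 11 3 6 10 9 1 7 4 12)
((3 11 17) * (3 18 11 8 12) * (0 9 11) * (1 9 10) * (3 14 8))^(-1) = (0 18 17 11 9 1 10)(8 14 12) = [18, 10, 2, 3, 4, 5, 6, 7, 14, 1, 0, 9, 8, 13, 12, 15, 16, 11, 17]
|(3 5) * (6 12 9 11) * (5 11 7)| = |(3 11 6 12 9 7 5)| = 7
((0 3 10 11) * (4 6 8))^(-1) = (0 11 10 3)(4 8 6) = [11, 1, 2, 0, 8, 5, 4, 7, 6, 9, 3, 10]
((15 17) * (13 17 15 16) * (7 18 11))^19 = (7 18 11)(13 17 16) = [0, 1, 2, 3, 4, 5, 6, 18, 8, 9, 10, 7, 12, 17, 14, 15, 13, 16, 11]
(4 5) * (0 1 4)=(0 1 4 5)=[1, 4, 2, 3, 5, 0]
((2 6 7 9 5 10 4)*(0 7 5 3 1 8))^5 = [8, 3, 2, 9, 4, 5, 6, 0, 1, 7, 10] = (10)(0 8 1 3 9 7)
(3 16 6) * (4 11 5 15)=[0, 1, 2, 16, 11, 15, 3, 7, 8, 9, 10, 5, 12, 13, 14, 4, 6]=(3 16 6)(4 11 5 15)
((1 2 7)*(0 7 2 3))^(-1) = (0 3 1 7) = [3, 7, 2, 1, 4, 5, 6, 0]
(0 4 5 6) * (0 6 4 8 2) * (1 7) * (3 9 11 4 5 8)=(0 3 9 11 4 8 2)(1 7)=[3, 7, 0, 9, 8, 5, 6, 1, 2, 11, 10, 4]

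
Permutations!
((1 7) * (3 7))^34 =(1 3 7) =[0, 3, 2, 7, 4, 5, 6, 1]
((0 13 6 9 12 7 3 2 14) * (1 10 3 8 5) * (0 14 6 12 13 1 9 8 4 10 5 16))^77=[4, 10, 9, 5, 0, 3, 13, 16, 12, 2, 1, 11, 8, 6, 14, 15, 7]=(0 4)(1 10)(2 9)(3 5)(6 13)(7 16)(8 12)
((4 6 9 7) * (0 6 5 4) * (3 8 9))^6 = (9) = [0, 1, 2, 3, 4, 5, 6, 7, 8, 9]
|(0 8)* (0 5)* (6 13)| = |(0 8 5)(6 13)| = 6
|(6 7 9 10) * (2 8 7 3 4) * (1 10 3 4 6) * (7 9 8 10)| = |(1 7 8 9 3 6 4 2 10)| = 9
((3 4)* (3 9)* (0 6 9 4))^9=[6, 1, 2, 0, 4, 5, 9, 7, 8, 3]=(0 6 9 3)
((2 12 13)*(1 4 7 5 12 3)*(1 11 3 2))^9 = (1 5)(3 11)(4 12)(7 13) = [0, 5, 2, 11, 12, 1, 6, 13, 8, 9, 10, 3, 4, 7]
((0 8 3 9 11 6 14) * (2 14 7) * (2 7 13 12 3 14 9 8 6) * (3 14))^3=(0 12 6 14 13)(3 8)=[12, 1, 2, 8, 4, 5, 14, 7, 3, 9, 10, 11, 6, 0, 13]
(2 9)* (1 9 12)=(1 9 2 12)=[0, 9, 12, 3, 4, 5, 6, 7, 8, 2, 10, 11, 1]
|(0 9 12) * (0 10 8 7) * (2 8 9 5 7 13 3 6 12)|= 24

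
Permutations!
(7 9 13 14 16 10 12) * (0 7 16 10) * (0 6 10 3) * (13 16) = (0 7 9 16 6 10 12 13 14 3) = [7, 1, 2, 0, 4, 5, 10, 9, 8, 16, 12, 11, 13, 14, 3, 15, 6]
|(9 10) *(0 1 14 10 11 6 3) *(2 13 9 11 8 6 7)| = |(0 1 14 10 11 7 2 13 9 8 6 3)| = 12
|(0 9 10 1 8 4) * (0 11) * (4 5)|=8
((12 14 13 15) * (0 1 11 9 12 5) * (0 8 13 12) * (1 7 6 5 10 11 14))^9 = (0 9 11 10 15 13 8 5 6 7) = [9, 1, 2, 3, 4, 6, 7, 0, 5, 11, 15, 10, 12, 8, 14, 13]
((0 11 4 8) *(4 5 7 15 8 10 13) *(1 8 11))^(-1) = [8, 0, 2, 3, 13, 11, 6, 5, 1, 9, 4, 15, 12, 10, 14, 7] = (0 8 1)(4 13 10)(5 11 15 7)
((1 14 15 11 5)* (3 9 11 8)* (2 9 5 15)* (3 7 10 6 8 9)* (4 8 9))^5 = (4 9 7 15 6 8 11 10) = [0, 1, 2, 3, 9, 5, 8, 15, 11, 7, 4, 10, 12, 13, 14, 6]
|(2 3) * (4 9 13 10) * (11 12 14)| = |(2 3)(4 9 13 10)(11 12 14)| = 12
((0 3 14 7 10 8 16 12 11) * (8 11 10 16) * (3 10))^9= (3 12 16 7 14)= [0, 1, 2, 12, 4, 5, 6, 14, 8, 9, 10, 11, 16, 13, 3, 15, 7]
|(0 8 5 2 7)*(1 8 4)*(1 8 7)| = |(0 4 8 5 2 1 7)| = 7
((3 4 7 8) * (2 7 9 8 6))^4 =(9)(2 7 6) =[0, 1, 7, 3, 4, 5, 2, 6, 8, 9]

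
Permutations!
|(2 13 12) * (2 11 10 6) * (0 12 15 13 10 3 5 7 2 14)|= 10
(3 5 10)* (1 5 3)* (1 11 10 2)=(1 5 2)(10 11)=[0, 5, 1, 3, 4, 2, 6, 7, 8, 9, 11, 10]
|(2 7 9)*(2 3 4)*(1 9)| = 6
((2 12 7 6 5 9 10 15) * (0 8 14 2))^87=(0 15 10 9 5 6 7 12 2 14 8)=[15, 1, 14, 3, 4, 6, 7, 12, 0, 5, 9, 11, 2, 13, 8, 10]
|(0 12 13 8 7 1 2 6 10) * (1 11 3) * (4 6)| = |(0 12 13 8 7 11 3 1 2 4 6 10)| = 12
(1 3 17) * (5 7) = [0, 3, 2, 17, 4, 7, 6, 5, 8, 9, 10, 11, 12, 13, 14, 15, 16, 1] = (1 3 17)(5 7)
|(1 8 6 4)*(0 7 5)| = |(0 7 5)(1 8 6 4)| = 12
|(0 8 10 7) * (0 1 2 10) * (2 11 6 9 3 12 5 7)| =8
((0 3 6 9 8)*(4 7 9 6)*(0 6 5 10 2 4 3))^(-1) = (2 10 5 6 8 9 7 4) = [0, 1, 10, 3, 2, 6, 8, 4, 9, 7, 5]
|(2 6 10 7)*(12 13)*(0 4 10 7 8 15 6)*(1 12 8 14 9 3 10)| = |(0 4 1 12 13 8 15 6 7 2)(3 10 14 9)| = 20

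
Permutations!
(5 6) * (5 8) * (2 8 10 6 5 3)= (2 8 3)(6 10)= [0, 1, 8, 2, 4, 5, 10, 7, 3, 9, 6]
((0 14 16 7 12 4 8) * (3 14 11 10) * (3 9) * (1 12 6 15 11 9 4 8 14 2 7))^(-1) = [8, 16, 3, 9, 10, 5, 7, 2, 12, 0, 11, 15, 1, 13, 4, 6, 14] = (0 8 12 1 16 14 4 10 11 15 6 7 2 3 9)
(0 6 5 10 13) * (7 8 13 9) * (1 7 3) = [6, 7, 2, 1, 4, 10, 5, 8, 13, 3, 9, 11, 12, 0] = (0 6 5 10 9 3 1 7 8 13)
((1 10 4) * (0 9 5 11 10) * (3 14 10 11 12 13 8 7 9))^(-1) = (0 1 4 10 14 3)(5 9 7 8 13 12) = [1, 4, 2, 0, 10, 9, 6, 8, 13, 7, 14, 11, 5, 12, 3]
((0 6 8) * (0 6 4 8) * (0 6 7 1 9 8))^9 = [4, 9, 2, 3, 0, 5, 6, 1, 7, 8] = (0 4)(1 9 8 7)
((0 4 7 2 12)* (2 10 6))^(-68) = (0 7 6 12 4 10 2) = [7, 1, 0, 3, 10, 5, 12, 6, 8, 9, 2, 11, 4]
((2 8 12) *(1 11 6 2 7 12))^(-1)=[0, 8, 6, 3, 4, 5, 11, 12, 2, 9, 10, 1, 7]=(1 8 2 6 11)(7 12)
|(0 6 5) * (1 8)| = 6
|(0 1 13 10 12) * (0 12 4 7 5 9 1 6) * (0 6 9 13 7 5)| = 4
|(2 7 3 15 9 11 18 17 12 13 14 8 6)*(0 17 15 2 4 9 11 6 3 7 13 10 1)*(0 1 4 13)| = |(0 17 12 10 4 9 6 13 14 8 3 2)(11 18 15)| = 12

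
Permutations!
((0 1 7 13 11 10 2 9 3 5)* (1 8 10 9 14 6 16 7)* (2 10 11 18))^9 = (0 9)(2 6 7 18 14 16 13)(3 8)(5 11) = [9, 1, 6, 8, 4, 11, 7, 18, 3, 0, 10, 5, 12, 2, 16, 15, 13, 17, 14]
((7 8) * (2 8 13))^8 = (13) = [0, 1, 2, 3, 4, 5, 6, 7, 8, 9, 10, 11, 12, 13]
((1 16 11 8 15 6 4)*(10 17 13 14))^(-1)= (1 4 6 15 8 11 16)(10 14 13 17)= [0, 4, 2, 3, 6, 5, 15, 7, 11, 9, 14, 16, 12, 17, 13, 8, 1, 10]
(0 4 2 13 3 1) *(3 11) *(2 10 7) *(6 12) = (0 4 10 7 2 13 11 3 1)(6 12) = [4, 0, 13, 1, 10, 5, 12, 2, 8, 9, 7, 3, 6, 11]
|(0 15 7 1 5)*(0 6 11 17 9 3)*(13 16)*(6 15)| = 12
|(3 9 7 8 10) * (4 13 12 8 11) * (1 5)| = 18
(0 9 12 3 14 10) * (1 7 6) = (0 9 12 3 14 10)(1 7 6) = [9, 7, 2, 14, 4, 5, 1, 6, 8, 12, 0, 11, 3, 13, 10]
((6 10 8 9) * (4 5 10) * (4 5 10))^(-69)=(4 9)(5 8)(6 10)=[0, 1, 2, 3, 9, 8, 10, 7, 5, 4, 6]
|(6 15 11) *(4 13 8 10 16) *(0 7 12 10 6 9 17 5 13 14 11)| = |(0 7 12 10 16 4 14 11 9 17 5 13 8 6 15)| = 15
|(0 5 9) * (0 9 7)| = 3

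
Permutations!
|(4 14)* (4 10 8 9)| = 5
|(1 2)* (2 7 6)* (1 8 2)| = 6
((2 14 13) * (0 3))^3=(14)(0 3)=[3, 1, 2, 0, 4, 5, 6, 7, 8, 9, 10, 11, 12, 13, 14]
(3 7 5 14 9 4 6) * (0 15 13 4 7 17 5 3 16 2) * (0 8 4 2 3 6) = [15, 1, 8, 17, 0, 14, 16, 6, 4, 7, 10, 11, 12, 2, 9, 13, 3, 5] = (0 15 13 2 8 4)(3 17 5 14 9 7 6 16)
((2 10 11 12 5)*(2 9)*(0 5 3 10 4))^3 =(0 2 5 4 9)(3 12 11 10) =[2, 1, 5, 12, 9, 4, 6, 7, 8, 0, 3, 10, 11]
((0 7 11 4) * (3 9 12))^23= (0 4 11 7)(3 12 9)= [4, 1, 2, 12, 11, 5, 6, 0, 8, 3, 10, 7, 9]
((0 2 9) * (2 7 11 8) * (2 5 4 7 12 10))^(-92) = (0 2 12 9 10)(4 8 7 5 11) = [2, 1, 12, 3, 8, 11, 6, 5, 7, 10, 0, 4, 9]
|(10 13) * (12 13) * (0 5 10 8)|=|(0 5 10 12 13 8)|=6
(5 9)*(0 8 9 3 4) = [8, 1, 2, 4, 0, 3, 6, 7, 9, 5] = (0 8 9 5 3 4)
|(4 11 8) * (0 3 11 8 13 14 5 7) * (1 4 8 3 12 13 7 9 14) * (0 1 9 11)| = 11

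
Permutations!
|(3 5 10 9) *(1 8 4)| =|(1 8 4)(3 5 10 9)| =12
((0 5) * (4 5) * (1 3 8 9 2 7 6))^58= [4, 8, 6, 9, 5, 0, 3, 1, 2, 7]= (0 4 5)(1 8 2 6 3 9 7)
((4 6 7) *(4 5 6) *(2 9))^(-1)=(2 9)(5 7 6)=[0, 1, 9, 3, 4, 7, 5, 6, 8, 2]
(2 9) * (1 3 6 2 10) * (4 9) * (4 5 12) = (1 3 6 2 5 12 4 9 10) = [0, 3, 5, 6, 9, 12, 2, 7, 8, 10, 1, 11, 4]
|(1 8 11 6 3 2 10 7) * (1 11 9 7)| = |(1 8 9 7 11 6 3 2 10)| = 9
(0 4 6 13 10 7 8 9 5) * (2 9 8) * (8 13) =(0 4 6 8 13 10 7 2 9 5) =[4, 1, 9, 3, 6, 0, 8, 2, 13, 5, 7, 11, 12, 10]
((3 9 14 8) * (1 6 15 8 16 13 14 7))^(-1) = (1 7 9 3 8 15 6)(13 16 14) = [0, 7, 2, 8, 4, 5, 1, 9, 15, 3, 10, 11, 12, 16, 13, 6, 14]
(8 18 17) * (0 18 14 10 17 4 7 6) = (0 18 4 7 6)(8 14 10 17) = [18, 1, 2, 3, 7, 5, 0, 6, 14, 9, 17, 11, 12, 13, 10, 15, 16, 8, 4]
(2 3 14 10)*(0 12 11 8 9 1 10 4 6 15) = (0 12 11 8 9 1 10 2 3 14 4 6 15) = [12, 10, 3, 14, 6, 5, 15, 7, 9, 1, 2, 8, 11, 13, 4, 0]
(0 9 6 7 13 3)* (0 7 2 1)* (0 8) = (0 9 6 2 1 8)(3 7 13) = [9, 8, 1, 7, 4, 5, 2, 13, 0, 6, 10, 11, 12, 3]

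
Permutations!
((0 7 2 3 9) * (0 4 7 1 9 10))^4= (0 7)(1 2)(3 9)(4 10)= [7, 2, 1, 9, 10, 5, 6, 0, 8, 3, 4]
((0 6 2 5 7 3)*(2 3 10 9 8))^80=[3, 1, 7, 6, 4, 10, 0, 9, 5, 2, 8]=(0 3 6)(2 7 9)(5 10 8)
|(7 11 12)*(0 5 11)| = |(0 5 11 12 7)| = 5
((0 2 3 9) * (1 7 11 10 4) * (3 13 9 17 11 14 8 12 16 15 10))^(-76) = (1 16 7 15 14 10 8 4 12)(3 11 17) = [0, 16, 2, 11, 12, 5, 6, 15, 4, 9, 8, 17, 1, 13, 10, 14, 7, 3]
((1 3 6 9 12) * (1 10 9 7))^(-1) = (1 7 6 3)(9 10 12) = [0, 7, 2, 1, 4, 5, 3, 6, 8, 10, 12, 11, 9]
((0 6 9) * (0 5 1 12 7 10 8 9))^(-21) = (12)(0 6) = [6, 1, 2, 3, 4, 5, 0, 7, 8, 9, 10, 11, 12]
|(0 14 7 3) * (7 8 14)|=6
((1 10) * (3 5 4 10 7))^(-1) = (1 10 4 5 3 7) = [0, 10, 2, 7, 5, 3, 6, 1, 8, 9, 4]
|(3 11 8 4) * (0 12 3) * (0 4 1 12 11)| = |(0 11 8 1 12 3)| = 6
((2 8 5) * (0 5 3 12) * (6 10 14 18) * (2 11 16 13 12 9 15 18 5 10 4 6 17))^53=(0 16 14 12 11 10 13 5)(2 15 8 18 3 17 9)(4 6)=[16, 1, 15, 17, 6, 0, 4, 7, 18, 2, 13, 10, 11, 5, 12, 8, 14, 9, 3]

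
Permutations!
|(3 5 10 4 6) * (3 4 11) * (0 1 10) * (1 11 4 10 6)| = |(0 11 3 5)(1 6 10 4)| = 4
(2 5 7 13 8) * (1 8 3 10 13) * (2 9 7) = (1 8 9 7)(2 5)(3 10 13) = [0, 8, 5, 10, 4, 2, 6, 1, 9, 7, 13, 11, 12, 3]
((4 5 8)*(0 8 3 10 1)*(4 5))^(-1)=(0 1 10 3 5 8)=[1, 10, 2, 5, 4, 8, 6, 7, 0, 9, 3]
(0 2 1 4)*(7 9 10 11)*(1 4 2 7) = (0 7 9 10 11 1 2 4) = [7, 2, 4, 3, 0, 5, 6, 9, 8, 10, 11, 1]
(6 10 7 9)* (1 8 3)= (1 8 3)(6 10 7 9)= [0, 8, 2, 1, 4, 5, 10, 9, 3, 6, 7]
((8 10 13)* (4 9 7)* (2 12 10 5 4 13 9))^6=[0, 1, 8, 3, 13, 7, 6, 12, 9, 2, 4, 11, 5, 10]=(2 8 9)(4 13 10)(5 7 12)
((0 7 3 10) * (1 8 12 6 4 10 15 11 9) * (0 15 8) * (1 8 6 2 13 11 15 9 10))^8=[3, 7, 13, 4, 0, 5, 1, 6, 12, 8, 9, 10, 2, 11, 14, 15]=(15)(0 3 4)(1 7 6)(2 13 11 10 9 8 12)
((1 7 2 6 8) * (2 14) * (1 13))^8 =[0, 7, 6, 3, 4, 5, 8, 14, 13, 9, 10, 11, 12, 1, 2] =(1 7 14 2 6 8 13)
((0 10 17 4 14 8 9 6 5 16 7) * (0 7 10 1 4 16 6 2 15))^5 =(0 9 4 15 8 1 2 14)(5 6)(10 16 17) =[9, 2, 14, 3, 15, 6, 5, 7, 1, 4, 16, 11, 12, 13, 0, 8, 17, 10]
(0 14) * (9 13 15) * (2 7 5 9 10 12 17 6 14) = (0 2 7 5 9 13 15 10 12 17 6 14) = [2, 1, 7, 3, 4, 9, 14, 5, 8, 13, 12, 11, 17, 15, 0, 10, 16, 6]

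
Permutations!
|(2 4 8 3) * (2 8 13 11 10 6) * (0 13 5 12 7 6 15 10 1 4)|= |(0 13 11 1 4 5 12 7 6 2)(3 8)(10 15)|= 10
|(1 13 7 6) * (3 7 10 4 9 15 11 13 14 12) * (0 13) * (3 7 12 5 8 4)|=|(0 13 10 3 12 7 6 1 14 5 8 4 9 15 11)|=15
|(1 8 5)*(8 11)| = |(1 11 8 5)| = 4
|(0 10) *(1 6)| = 2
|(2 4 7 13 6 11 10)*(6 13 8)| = 7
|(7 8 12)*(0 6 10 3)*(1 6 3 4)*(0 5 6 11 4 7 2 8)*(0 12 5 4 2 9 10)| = |(0 3 4 1 11 2 8 5 6)(7 12 9 10)| = 36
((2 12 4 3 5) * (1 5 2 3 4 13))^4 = (1 12 3)(2 5 13) = [0, 12, 5, 1, 4, 13, 6, 7, 8, 9, 10, 11, 3, 2]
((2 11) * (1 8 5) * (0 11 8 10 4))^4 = (0 5)(1 11)(2 10)(4 8) = [5, 11, 10, 3, 8, 0, 6, 7, 4, 9, 2, 1]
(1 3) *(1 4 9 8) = [0, 3, 2, 4, 9, 5, 6, 7, 1, 8] = (1 3 4 9 8)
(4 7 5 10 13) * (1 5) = (1 5 10 13 4 7) = [0, 5, 2, 3, 7, 10, 6, 1, 8, 9, 13, 11, 12, 4]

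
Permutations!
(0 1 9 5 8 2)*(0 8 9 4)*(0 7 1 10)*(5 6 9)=(0 10)(1 4 7)(2 8)(6 9)=[10, 4, 8, 3, 7, 5, 9, 1, 2, 6, 0]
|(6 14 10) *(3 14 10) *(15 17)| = 2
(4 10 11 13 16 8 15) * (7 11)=(4 10 7 11 13 16 8 15)=[0, 1, 2, 3, 10, 5, 6, 11, 15, 9, 7, 13, 12, 16, 14, 4, 8]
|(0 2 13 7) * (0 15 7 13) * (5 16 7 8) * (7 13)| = |(0 2)(5 16 13 7 15 8)| = 6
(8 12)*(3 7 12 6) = [0, 1, 2, 7, 4, 5, 3, 12, 6, 9, 10, 11, 8] = (3 7 12 8 6)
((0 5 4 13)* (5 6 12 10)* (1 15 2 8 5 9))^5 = [1, 4, 0, 3, 10, 12, 15, 7, 6, 5, 8, 11, 2, 9, 14, 13] = (0 1 4 10 8 6 15 13 9 5 12 2)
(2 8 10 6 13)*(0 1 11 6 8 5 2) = [1, 11, 5, 3, 4, 2, 13, 7, 10, 9, 8, 6, 12, 0] = (0 1 11 6 13)(2 5)(8 10)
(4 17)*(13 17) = (4 13 17) = [0, 1, 2, 3, 13, 5, 6, 7, 8, 9, 10, 11, 12, 17, 14, 15, 16, 4]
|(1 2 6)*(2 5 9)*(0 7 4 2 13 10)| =|(0 7 4 2 6 1 5 9 13 10)| =10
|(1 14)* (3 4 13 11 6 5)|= |(1 14)(3 4 13 11 6 5)|= 6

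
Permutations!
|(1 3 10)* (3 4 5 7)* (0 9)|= 6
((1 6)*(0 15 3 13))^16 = (15) = [0, 1, 2, 3, 4, 5, 6, 7, 8, 9, 10, 11, 12, 13, 14, 15]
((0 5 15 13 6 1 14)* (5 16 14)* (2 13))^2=(0 14 16)(1 15 13)(2 6 5)=[14, 15, 6, 3, 4, 2, 5, 7, 8, 9, 10, 11, 12, 1, 16, 13, 0]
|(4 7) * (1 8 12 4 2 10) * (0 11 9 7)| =10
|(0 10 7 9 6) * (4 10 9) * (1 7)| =12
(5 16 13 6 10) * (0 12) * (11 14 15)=[12, 1, 2, 3, 4, 16, 10, 7, 8, 9, 5, 14, 0, 6, 15, 11, 13]=(0 12)(5 16 13 6 10)(11 14 15)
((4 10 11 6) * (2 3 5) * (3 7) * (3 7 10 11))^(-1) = (2 5 3 10)(4 6 11) = [0, 1, 5, 10, 6, 3, 11, 7, 8, 9, 2, 4]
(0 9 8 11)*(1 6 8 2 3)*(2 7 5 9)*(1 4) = (0 2 3 4 1 6 8 11)(5 9 7) = [2, 6, 3, 4, 1, 9, 8, 5, 11, 7, 10, 0]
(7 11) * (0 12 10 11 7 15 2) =(0 12 10 11 15 2) =[12, 1, 0, 3, 4, 5, 6, 7, 8, 9, 11, 15, 10, 13, 14, 2]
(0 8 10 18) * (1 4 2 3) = [8, 4, 3, 1, 2, 5, 6, 7, 10, 9, 18, 11, 12, 13, 14, 15, 16, 17, 0] = (0 8 10 18)(1 4 2 3)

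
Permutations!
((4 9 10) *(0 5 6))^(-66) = (10) = [0, 1, 2, 3, 4, 5, 6, 7, 8, 9, 10]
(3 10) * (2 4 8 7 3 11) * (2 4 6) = (2 6)(3 10 11 4 8 7) = [0, 1, 6, 10, 8, 5, 2, 3, 7, 9, 11, 4]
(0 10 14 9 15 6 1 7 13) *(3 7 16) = (0 10 14 9 15 6 1 16 3 7 13) = [10, 16, 2, 7, 4, 5, 1, 13, 8, 15, 14, 11, 12, 0, 9, 6, 3]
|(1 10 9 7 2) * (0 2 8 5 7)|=15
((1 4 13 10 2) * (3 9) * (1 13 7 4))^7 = [0, 1, 13, 9, 7, 5, 6, 4, 8, 3, 2, 11, 12, 10] = (2 13 10)(3 9)(4 7)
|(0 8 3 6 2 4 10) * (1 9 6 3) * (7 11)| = 8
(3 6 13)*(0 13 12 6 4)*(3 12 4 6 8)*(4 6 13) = (0 4)(3 13 12 8) = [4, 1, 2, 13, 0, 5, 6, 7, 3, 9, 10, 11, 8, 12]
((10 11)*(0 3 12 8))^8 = [0, 1, 2, 3, 4, 5, 6, 7, 8, 9, 10, 11, 12] = (12)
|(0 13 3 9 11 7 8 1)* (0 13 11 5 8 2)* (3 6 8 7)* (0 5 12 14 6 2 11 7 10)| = 14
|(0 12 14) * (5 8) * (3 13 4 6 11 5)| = 21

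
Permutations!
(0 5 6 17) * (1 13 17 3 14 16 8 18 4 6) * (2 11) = (0 5 1 13 17)(2 11)(3 14 16 8 18 4 6) = [5, 13, 11, 14, 6, 1, 3, 7, 18, 9, 10, 2, 12, 17, 16, 15, 8, 0, 4]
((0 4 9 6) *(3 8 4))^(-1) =[6, 1, 2, 0, 8, 5, 9, 7, 3, 4] =(0 6 9 4 8 3)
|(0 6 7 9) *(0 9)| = 3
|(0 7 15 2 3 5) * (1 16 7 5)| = 6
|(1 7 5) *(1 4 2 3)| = |(1 7 5 4 2 3)| = 6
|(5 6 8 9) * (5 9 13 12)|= |(5 6 8 13 12)|= 5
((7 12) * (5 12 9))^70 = (5 7)(9 12) = [0, 1, 2, 3, 4, 7, 6, 5, 8, 12, 10, 11, 9]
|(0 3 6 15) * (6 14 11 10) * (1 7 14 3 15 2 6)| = |(0 15)(1 7 14 11 10)(2 6)| = 10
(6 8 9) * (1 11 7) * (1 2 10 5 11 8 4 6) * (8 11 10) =(1 11 7 2 8 9)(4 6)(5 10) =[0, 11, 8, 3, 6, 10, 4, 2, 9, 1, 5, 7]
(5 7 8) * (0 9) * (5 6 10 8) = (0 9)(5 7)(6 10 8) = [9, 1, 2, 3, 4, 7, 10, 5, 6, 0, 8]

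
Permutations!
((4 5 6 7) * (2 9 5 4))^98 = (2 6 9 7 5) = [0, 1, 6, 3, 4, 2, 9, 5, 8, 7]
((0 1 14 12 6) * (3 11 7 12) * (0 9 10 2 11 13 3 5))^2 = [14, 5, 7, 3, 4, 1, 10, 6, 8, 2, 11, 12, 9, 13, 0] = (0 14)(1 5)(2 7 6 10 11 12 9)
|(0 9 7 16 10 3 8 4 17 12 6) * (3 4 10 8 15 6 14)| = 13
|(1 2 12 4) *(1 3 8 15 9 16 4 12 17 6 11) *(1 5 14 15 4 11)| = |(1 2 17 6)(3 8 4)(5 14 15 9 16 11)| = 12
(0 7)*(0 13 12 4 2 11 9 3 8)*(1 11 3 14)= (0 7 13 12 4 2 3 8)(1 11 9 14)= [7, 11, 3, 8, 2, 5, 6, 13, 0, 14, 10, 9, 4, 12, 1]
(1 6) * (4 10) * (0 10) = [10, 6, 2, 3, 0, 5, 1, 7, 8, 9, 4] = (0 10 4)(1 6)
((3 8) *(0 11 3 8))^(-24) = (11) = [0, 1, 2, 3, 4, 5, 6, 7, 8, 9, 10, 11]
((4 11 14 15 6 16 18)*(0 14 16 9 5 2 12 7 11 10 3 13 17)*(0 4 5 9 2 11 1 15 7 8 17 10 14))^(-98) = (1 6 12 17 14)(2 8 4 7 15)(3 13 10)(5 16)(11 18) = [0, 6, 8, 13, 7, 16, 12, 15, 4, 9, 3, 18, 17, 10, 1, 2, 5, 14, 11]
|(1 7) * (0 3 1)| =4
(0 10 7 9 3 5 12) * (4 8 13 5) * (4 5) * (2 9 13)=(0 10 7 13 4 8 2 9 3 5 12)=[10, 1, 9, 5, 8, 12, 6, 13, 2, 3, 7, 11, 0, 4]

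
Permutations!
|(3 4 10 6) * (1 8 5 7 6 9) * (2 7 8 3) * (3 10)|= 6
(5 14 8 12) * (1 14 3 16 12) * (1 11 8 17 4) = (1 14 17 4)(3 16 12 5)(8 11) = [0, 14, 2, 16, 1, 3, 6, 7, 11, 9, 10, 8, 5, 13, 17, 15, 12, 4]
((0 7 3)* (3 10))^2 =(0 10)(3 7) =[10, 1, 2, 7, 4, 5, 6, 3, 8, 9, 0]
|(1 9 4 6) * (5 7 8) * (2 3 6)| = |(1 9 4 2 3 6)(5 7 8)| = 6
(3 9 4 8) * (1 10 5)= (1 10 5)(3 9 4 8)= [0, 10, 2, 9, 8, 1, 6, 7, 3, 4, 5]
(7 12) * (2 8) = (2 8)(7 12) = [0, 1, 8, 3, 4, 5, 6, 12, 2, 9, 10, 11, 7]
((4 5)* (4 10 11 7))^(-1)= [0, 1, 2, 3, 7, 4, 6, 11, 8, 9, 5, 10]= (4 7 11 10 5)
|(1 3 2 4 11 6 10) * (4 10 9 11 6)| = |(1 3 2 10)(4 6 9 11)| = 4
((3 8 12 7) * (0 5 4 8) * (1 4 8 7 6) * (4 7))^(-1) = (0 3 7 1 6 12 8 5) = [3, 6, 2, 7, 4, 0, 12, 1, 5, 9, 10, 11, 8]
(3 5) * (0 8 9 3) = (0 8 9 3 5) = [8, 1, 2, 5, 4, 0, 6, 7, 9, 3]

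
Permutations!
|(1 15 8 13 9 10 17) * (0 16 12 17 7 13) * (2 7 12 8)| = |(0 16 8)(1 15 2 7 13 9 10 12 17)| = 9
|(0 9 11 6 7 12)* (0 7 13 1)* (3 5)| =6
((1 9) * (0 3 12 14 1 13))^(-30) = (0 9 14 3 13 1 12) = [9, 12, 2, 13, 4, 5, 6, 7, 8, 14, 10, 11, 0, 1, 3]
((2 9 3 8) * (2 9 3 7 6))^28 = [0, 1, 7, 6, 4, 5, 9, 8, 2, 3] = (2 7 8)(3 6 9)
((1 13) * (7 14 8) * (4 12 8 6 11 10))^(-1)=(1 13)(4 10 11 6 14 7 8 12)=[0, 13, 2, 3, 10, 5, 14, 8, 12, 9, 11, 6, 4, 1, 7]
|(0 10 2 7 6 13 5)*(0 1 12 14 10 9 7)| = |(0 9 7 6 13 5 1 12 14 10 2)| = 11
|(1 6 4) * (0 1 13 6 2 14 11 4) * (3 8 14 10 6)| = 30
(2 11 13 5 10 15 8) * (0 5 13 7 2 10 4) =(0 5 4)(2 11 7)(8 10 15) =[5, 1, 11, 3, 0, 4, 6, 2, 10, 9, 15, 7, 12, 13, 14, 8]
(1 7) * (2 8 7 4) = (1 4 2 8 7) = [0, 4, 8, 3, 2, 5, 6, 1, 7]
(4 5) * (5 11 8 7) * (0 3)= (0 3)(4 11 8 7 5)= [3, 1, 2, 0, 11, 4, 6, 5, 7, 9, 10, 8]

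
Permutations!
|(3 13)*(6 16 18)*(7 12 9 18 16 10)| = 6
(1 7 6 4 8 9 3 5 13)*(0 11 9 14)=(0 11 9 3 5 13 1 7 6 4 8 14)=[11, 7, 2, 5, 8, 13, 4, 6, 14, 3, 10, 9, 12, 1, 0]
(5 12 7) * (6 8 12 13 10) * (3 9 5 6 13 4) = (3 9 5 4)(6 8 12 7)(10 13) = [0, 1, 2, 9, 3, 4, 8, 6, 12, 5, 13, 11, 7, 10]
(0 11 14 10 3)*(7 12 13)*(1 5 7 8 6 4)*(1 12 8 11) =(0 1 5 7 8 6 4 12 13 11 14 10 3) =[1, 5, 2, 0, 12, 7, 4, 8, 6, 9, 3, 14, 13, 11, 10]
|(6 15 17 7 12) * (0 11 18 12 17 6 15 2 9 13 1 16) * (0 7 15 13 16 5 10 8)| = |(0 11 18 12 13 1 5 10 8)(2 9 16 7 17 15 6)| = 63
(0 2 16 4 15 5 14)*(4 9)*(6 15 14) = (0 2 16 9 4 14)(5 6 15) = [2, 1, 16, 3, 14, 6, 15, 7, 8, 4, 10, 11, 12, 13, 0, 5, 9]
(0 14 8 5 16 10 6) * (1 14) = (0 1 14 8 5 16 10 6) = [1, 14, 2, 3, 4, 16, 0, 7, 5, 9, 6, 11, 12, 13, 8, 15, 10]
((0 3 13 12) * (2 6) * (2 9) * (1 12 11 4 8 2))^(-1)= (0 12 1 9 6 2 8 4 11 13 3)= [12, 9, 8, 0, 11, 5, 2, 7, 4, 6, 10, 13, 1, 3]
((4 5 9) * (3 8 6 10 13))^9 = (3 13 10 6 8) = [0, 1, 2, 13, 4, 5, 8, 7, 3, 9, 6, 11, 12, 10]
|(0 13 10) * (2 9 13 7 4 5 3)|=9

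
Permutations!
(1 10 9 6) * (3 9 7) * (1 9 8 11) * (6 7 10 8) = [0, 8, 2, 6, 4, 5, 9, 3, 11, 7, 10, 1] = (1 8 11)(3 6 9 7)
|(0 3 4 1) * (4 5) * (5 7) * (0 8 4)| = 12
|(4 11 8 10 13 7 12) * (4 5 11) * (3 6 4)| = |(3 6 4)(5 11 8 10 13 7 12)| = 21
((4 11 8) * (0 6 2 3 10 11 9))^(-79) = (0 2 10 8 9 6 3 11 4) = [2, 1, 10, 11, 0, 5, 3, 7, 9, 6, 8, 4]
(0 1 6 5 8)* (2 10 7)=(0 1 6 5 8)(2 10 7)=[1, 6, 10, 3, 4, 8, 5, 2, 0, 9, 7]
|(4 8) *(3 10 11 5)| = 4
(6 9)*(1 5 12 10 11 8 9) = (1 5 12 10 11 8 9 6) = [0, 5, 2, 3, 4, 12, 1, 7, 9, 6, 11, 8, 10]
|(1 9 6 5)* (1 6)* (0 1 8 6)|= |(0 1 9 8 6 5)|= 6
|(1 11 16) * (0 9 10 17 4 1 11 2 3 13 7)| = 10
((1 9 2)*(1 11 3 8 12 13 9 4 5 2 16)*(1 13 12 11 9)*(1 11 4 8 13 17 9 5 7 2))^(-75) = (17)(1 7)(2 8)(4 5) = [0, 7, 8, 3, 5, 4, 6, 1, 2, 9, 10, 11, 12, 13, 14, 15, 16, 17]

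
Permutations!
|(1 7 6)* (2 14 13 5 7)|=|(1 2 14 13 5 7 6)|=7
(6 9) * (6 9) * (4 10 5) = (4 10 5) = [0, 1, 2, 3, 10, 4, 6, 7, 8, 9, 5]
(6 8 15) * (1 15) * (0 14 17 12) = (0 14 17 12)(1 15 6 8) = [14, 15, 2, 3, 4, 5, 8, 7, 1, 9, 10, 11, 0, 13, 17, 6, 16, 12]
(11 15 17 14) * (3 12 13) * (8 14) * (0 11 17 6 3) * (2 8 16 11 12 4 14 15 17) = [12, 1, 8, 4, 14, 5, 3, 7, 15, 9, 10, 17, 13, 0, 2, 6, 11, 16] = (0 12 13)(2 8 15 6 3 4 14)(11 17 16)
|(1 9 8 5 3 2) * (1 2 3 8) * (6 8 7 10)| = 10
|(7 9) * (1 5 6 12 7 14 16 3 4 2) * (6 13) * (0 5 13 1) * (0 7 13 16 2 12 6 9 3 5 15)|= |(0 15)(1 16 5)(2 7 3 4 12 13 9 14)|= 24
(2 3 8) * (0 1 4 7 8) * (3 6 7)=(0 1 4 3)(2 6 7 8)=[1, 4, 6, 0, 3, 5, 7, 8, 2]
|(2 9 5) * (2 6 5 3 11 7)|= 10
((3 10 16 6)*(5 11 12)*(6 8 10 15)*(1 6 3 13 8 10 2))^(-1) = (1 2 8 13 6)(3 15)(5 12 11)(10 16) = [0, 2, 8, 15, 4, 12, 1, 7, 13, 9, 16, 5, 11, 6, 14, 3, 10]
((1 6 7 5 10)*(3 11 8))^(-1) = (1 10 5 7 6)(3 8 11) = [0, 10, 2, 8, 4, 7, 1, 6, 11, 9, 5, 3]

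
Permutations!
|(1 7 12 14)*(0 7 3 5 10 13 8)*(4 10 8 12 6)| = 12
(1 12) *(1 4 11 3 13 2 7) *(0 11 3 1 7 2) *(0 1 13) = (0 11 13 1 12 4 3) = [11, 12, 2, 0, 3, 5, 6, 7, 8, 9, 10, 13, 4, 1]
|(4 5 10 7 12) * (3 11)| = |(3 11)(4 5 10 7 12)| = 10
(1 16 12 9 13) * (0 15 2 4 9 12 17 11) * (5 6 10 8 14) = (0 15 2 4 9 13 1 16 17 11)(5 6 10 8 14) = [15, 16, 4, 3, 9, 6, 10, 7, 14, 13, 8, 0, 12, 1, 5, 2, 17, 11]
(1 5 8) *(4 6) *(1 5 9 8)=(1 9 8 5)(4 6)=[0, 9, 2, 3, 6, 1, 4, 7, 5, 8]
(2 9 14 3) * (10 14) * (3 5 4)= (2 9 10 14 5 4 3)= [0, 1, 9, 2, 3, 4, 6, 7, 8, 10, 14, 11, 12, 13, 5]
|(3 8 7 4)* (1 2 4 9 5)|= 8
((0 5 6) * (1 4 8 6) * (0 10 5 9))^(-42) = (10) = [0, 1, 2, 3, 4, 5, 6, 7, 8, 9, 10]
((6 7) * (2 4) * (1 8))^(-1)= (1 8)(2 4)(6 7)= [0, 8, 4, 3, 2, 5, 7, 6, 1]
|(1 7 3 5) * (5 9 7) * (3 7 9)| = |(9)(1 5)| = 2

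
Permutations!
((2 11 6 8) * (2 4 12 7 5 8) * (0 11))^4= (4 8 5 7 12)= [0, 1, 2, 3, 8, 7, 6, 12, 5, 9, 10, 11, 4]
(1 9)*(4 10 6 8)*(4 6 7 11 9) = [0, 4, 2, 3, 10, 5, 8, 11, 6, 1, 7, 9] = (1 4 10 7 11 9)(6 8)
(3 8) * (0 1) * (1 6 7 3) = (0 6 7 3 8 1) = [6, 0, 2, 8, 4, 5, 7, 3, 1]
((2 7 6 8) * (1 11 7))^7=(1 11 7 6 8 2)=[0, 11, 1, 3, 4, 5, 8, 6, 2, 9, 10, 7]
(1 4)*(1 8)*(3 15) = (1 4 8)(3 15) = [0, 4, 2, 15, 8, 5, 6, 7, 1, 9, 10, 11, 12, 13, 14, 3]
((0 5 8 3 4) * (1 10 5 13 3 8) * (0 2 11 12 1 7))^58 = (0 4 12 5 13 2 1 7 3 11 10) = [4, 7, 1, 11, 12, 13, 6, 3, 8, 9, 0, 10, 5, 2]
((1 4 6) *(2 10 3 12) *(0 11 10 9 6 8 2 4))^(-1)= (0 1 6 9 2 8 4 12 3 10 11)= [1, 6, 8, 10, 12, 5, 9, 7, 4, 2, 11, 0, 3]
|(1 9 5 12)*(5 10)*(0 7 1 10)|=12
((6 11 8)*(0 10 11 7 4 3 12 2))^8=[12, 1, 3, 7, 6, 5, 11, 8, 10, 9, 2, 0, 4]=(0 12 4 6 11)(2 3 7 8 10)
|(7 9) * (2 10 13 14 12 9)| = 7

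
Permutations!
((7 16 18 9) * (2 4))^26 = [0, 1, 2, 3, 4, 5, 6, 18, 8, 16, 10, 11, 12, 13, 14, 15, 9, 17, 7] = (7 18)(9 16)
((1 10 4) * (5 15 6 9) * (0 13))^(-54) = (5 6)(9 15) = [0, 1, 2, 3, 4, 6, 5, 7, 8, 15, 10, 11, 12, 13, 14, 9]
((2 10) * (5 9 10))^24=[0, 1, 2, 3, 4, 5, 6, 7, 8, 9, 10]=(10)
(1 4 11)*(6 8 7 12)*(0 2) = (0 2)(1 4 11)(6 8 7 12) = [2, 4, 0, 3, 11, 5, 8, 12, 7, 9, 10, 1, 6]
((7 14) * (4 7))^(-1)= (4 14 7)= [0, 1, 2, 3, 14, 5, 6, 4, 8, 9, 10, 11, 12, 13, 7]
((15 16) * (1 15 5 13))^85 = (16) = [0, 1, 2, 3, 4, 5, 6, 7, 8, 9, 10, 11, 12, 13, 14, 15, 16]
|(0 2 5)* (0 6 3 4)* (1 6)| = 7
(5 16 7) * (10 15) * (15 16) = (5 15 10 16 7) = [0, 1, 2, 3, 4, 15, 6, 5, 8, 9, 16, 11, 12, 13, 14, 10, 7]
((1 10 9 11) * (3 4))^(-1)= (1 11 9 10)(3 4)= [0, 11, 2, 4, 3, 5, 6, 7, 8, 10, 1, 9]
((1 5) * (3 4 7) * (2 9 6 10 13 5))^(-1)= [0, 5, 1, 7, 3, 13, 9, 4, 8, 2, 6, 11, 12, 10]= (1 5 13 10 6 9 2)(3 7 4)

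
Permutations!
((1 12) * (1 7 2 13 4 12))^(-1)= (2 7 12 4 13)= [0, 1, 7, 3, 13, 5, 6, 12, 8, 9, 10, 11, 4, 2]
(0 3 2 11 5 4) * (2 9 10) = (0 3 9 10 2 11 5 4) = [3, 1, 11, 9, 0, 4, 6, 7, 8, 10, 2, 5]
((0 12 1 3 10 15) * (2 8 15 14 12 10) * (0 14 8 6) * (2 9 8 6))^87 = [0, 8, 2, 15, 4, 5, 6, 7, 12, 14, 10, 11, 9, 13, 3, 1] = (1 8 12 9 14 3 15)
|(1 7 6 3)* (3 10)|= 5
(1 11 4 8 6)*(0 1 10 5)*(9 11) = (0 1 9 11 4 8 6 10 5) = [1, 9, 2, 3, 8, 0, 10, 7, 6, 11, 5, 4]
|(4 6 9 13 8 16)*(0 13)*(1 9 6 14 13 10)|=20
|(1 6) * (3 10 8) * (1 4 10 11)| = |(1 6 4 10 8 3 11)| = 7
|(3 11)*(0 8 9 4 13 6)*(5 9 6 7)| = |(0 8 6)(3 11)(4 13 7 5 9)| = 30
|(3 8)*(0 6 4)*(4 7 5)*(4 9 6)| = |(0 4)(3 8)(5 9 6 7)| = 4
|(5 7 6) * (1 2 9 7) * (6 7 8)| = |(1 2 9 8 6 5)| = 6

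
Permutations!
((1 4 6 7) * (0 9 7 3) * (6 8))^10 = (0 7 4 6)(1 8 3 9) = [7, 8, 2, 9, 6, 5, 0, 4, 3, 1]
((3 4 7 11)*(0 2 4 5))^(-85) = (0 5 3 11 7 4 2) = [5, 1, 0, 11, 2, 3, 6, 4, 8, 9, 10, 7]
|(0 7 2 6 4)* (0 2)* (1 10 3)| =|(0 7)(1 10 3)(2 6 4)| =6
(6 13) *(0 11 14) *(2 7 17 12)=(0 11 14)(2 7 17 12)(6 13)=[11, 1, 7, 3, 4, 5, 13, 17, 8, 9, 10, 14, 2, 6, 0, 15, 16, 12]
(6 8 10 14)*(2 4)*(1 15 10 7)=(1 15 10 14 6 8 7)(2 4)=[0, 15, 4, 3, 2, 5, 8, 1, 7, 9, 14, 11, 12, 13, 6, 10]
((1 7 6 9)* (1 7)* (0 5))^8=[0, 1, 2, 3, 4, 5, 7, 9, 8, 6]=(6 7 9)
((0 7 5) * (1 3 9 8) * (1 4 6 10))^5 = (0 5 7)(1 6 8 3 10 4 9) = [5, 6, 2, 10, 9, 7, 8, 0, 3, 1, 4]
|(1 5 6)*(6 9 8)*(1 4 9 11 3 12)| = |(1 5 11 3 12)(4 9 8 6)| = 20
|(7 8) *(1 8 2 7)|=2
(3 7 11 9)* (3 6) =(3 7 11 9 6) =[0, 1, 2, 7, 4, 5, 3, 11, 8, 6, 10, 9]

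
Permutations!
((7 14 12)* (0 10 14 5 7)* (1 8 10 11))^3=[8, 14, 2, 3, 4, 7, 6, 5, 12, 9, 0, 10, 1, 13, 11]=(0 8 12 1 14 11 10)(5 7)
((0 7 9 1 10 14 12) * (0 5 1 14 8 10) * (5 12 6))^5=(0 5 14 7 1 6 9)(8 10)=[5, 6, 2, 3, 4, 14, 9, 1, 10, 0, 8, 11, 12, 13, 7]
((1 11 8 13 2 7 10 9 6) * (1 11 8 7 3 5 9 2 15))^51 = (1 15 13 8)(2 9 7 3 6 10 5 11) = [0, 15, 9, 6, 4, 11, 10, 3, 1, 7, 5, 2, 12, 8, 14, 13]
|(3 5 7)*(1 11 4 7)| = 6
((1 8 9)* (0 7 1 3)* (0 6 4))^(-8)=[0, 1, 2, 3, 4, 5, 6, 7, 8, 9]=(9)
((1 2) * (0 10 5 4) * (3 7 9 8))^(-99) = (0 10 5 4)(1 2)(3 7 9 8) = [10, 2, 1, 7, 0, 4, 6, 9, 3, 8, 5]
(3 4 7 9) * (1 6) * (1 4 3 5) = [0, 6, 2, 3, 7, 1, 4, 9, 8, 5] = (1 6 4 7 9 5)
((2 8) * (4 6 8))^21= (2 4 6 8)= [0, 1, 4, 3, 6, 5, 8, 7, 2]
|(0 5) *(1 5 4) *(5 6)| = |(0 4 1 6 5)| = 5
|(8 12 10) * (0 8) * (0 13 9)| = 6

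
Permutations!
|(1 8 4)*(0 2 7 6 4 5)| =8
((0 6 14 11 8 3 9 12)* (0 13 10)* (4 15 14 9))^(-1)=[10, 1, 2, 8, 3, 5, 0, 7, 11, 6, 13, 14, 9, 12, 15, 4]=(0 10 13 12 9 6)(3 8 11 14 15 4)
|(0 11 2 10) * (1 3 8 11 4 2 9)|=20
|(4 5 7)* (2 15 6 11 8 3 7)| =9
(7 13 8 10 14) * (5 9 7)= [0, 1, 2, 3, 4, 9, 6, 13, 10, 7, 14, 11, 12, 8, 5]= (5 9 7 13 8 10 14)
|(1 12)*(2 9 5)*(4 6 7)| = 6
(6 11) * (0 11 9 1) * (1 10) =(0 11 6 9 10 1) =[11, 0, 2, 3, 4, 5, 9, 7, 8, 10, 1, 6]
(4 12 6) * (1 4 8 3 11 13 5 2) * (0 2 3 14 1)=(0 2)(1 4 12 6 8 14)(3 11 13 5)=[2, 4, 0, 11, 12, 3, 8, 7, 14, 9, 10, 13, 6, 5, 1]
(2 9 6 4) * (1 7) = [0, 7, 9, 3, 2, 5, 4, 1, 8, 6] = (1 7)(2 9 6 4)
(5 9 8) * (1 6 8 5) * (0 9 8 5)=(0 9)(1 6 5 8)=[9, 6, 2, 3, 4, 8, 5, 7, 1, 0]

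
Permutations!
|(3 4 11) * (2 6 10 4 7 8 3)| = 15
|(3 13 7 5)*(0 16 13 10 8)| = |(0 16 13 7 5 3 10 8)| = 8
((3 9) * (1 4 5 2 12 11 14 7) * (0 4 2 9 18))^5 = (0 18 3 9 5 4)(1 7 14 11 12 2) = [18, 7, 1, 9, 0, 4, 6, 14, 8, 5, 10, 12, 2, 13, 11, 15, 16, 17, 3]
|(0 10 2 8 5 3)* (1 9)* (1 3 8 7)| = 14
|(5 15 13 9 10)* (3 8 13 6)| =8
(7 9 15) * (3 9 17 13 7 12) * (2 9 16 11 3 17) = (2 9 15 12 17 13 7)(3 16 11) = [0, 1, 9, 16, 4, 5, 6, 2, 8, 15, 10, 3, 17, 7, 14, 12, 11, 13]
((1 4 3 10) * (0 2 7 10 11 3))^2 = (11)(0 7 1)(2 10 4) = [7, 0, 10, 3, 2, 5, 6, 1, 8, 9, 4, 11]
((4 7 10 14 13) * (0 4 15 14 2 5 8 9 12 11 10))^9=(15)(2 8 12 10 5 9 11)=[0, 1, 8, 3, 4, 9, 6, 7, 12, 11, 5, 2, 10, 13, 14, 15]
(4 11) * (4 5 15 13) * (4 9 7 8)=(4 11 5 15 13 9 7 8)=[0, 1, 2, 3, 11, 15, 6, 8, 4, 7, 10, 5, 12, 9, 14, 13]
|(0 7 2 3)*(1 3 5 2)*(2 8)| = |(0 7 1 3)(2 5 8)| = 12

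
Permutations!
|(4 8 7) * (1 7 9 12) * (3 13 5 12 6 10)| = |(1 7 4 8 9 6 10 3 13 5 12)| = 11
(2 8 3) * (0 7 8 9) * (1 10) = (0 7 8 3 2 9)(1 10) = [7, 10, 9, 2, 4, 5, 6, 8, 3, 0, 1]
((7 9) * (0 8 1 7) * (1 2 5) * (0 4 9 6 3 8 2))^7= [8, 5, 0, 6, 9, 2, 7, 1, 3, 4]= (0 8 3 6 7 1 5 2)(4 9)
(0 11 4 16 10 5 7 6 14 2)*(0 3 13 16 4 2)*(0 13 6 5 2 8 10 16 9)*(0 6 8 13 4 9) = (16)(0 11 13)(2 3 8 10)(4 9 6 14)(5 7) = [11, 1, 3, 8, 9, 7, 14, 5, 10, 6, 2, 13, 12, 0, 4, 15, 16]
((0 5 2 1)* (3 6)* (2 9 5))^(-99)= [0, 1, 2, 6, 4, 9, 3, 7, 8, 5]= (3 6)(5 9)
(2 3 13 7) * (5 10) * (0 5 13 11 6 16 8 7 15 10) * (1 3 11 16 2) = [5, 3, 11, 16, 4, 0, 2, 1, 7, 9, 13, 6, 12, 15, 14, 10, 8] = (0 5)(1 3 16 8 7)(2 11 6)(10 13 15)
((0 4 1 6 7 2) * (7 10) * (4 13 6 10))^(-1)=(0 2 7 10 1 4 6 13)=[2, 4, 7, 3, 6, 5, 13, 10, 8, 9, 1, 11, 12, 0]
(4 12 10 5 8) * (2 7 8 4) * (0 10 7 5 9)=[10, 1, 5, 3, 12, 4, 6, 8, 2, 0, 9, 11, 7]=(0 10 9)(2 5 4 12 7 8)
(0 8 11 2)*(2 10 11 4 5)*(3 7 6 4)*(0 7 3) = [8, 1, 7, 3, 5, 2, 4, 6, 0, 9, 11, 10] = (0 8)(2 7 6 4 5)(10 11)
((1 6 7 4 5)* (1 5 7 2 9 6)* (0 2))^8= (9)= [0, 1, 2, 3, 4, 5, 6, 7, 8, 9]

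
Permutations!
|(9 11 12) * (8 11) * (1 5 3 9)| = 7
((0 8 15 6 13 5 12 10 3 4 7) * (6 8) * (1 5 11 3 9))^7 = (1 12 9 5 10)(8 15) = [0, 12, 2, 3, 4, 10, 6, 7, 15, 5, 1, 11, 9, 13, 14, 8]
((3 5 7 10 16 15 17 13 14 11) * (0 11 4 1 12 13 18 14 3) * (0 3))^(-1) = (0 13 12 1 4 14 18 17 15 16 10 7 5 3 11) = [13, 4, 2, 11, 14, 3, 6, 5, 8, 9, 7, 0, 1, 12, 18, 16, 10, 15, 17]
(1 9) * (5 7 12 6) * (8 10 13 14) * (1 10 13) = [0, 9, 2, 3, 4, 7, 5, 12, 13, 10, 1, 11, 6, 14, 8] = (1 9 10)(5 7 12 6)(8 13 14)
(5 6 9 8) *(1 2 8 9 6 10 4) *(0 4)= [4, 2, 8, 3, 1, 10, 6, 7, 5, 9, 0]= (0 4 1 2 8 5 10)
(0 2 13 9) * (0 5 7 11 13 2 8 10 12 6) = (0 8 10 12 6)(5 7 11 13 9) = [8, 1, 2, 3, 4, 7, 0, 11, 10, 5, 12, 13, 6, 9]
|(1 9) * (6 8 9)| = |(1 6 8 9)| = 4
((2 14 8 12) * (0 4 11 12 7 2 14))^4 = [14, 1, 12, 3, 8, 5, 6, 11, 4, 9, 10, 7, 2, 13, 0] = (0 14)(2 12)(4 8)(7 11)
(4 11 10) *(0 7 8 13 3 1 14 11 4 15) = (0 7 8 13 3 1 14 11 10 15) = [7, 14, 2, 1, 4, 5, 6, 8, 13, 9, 15, 10, 12, 3, 11, 0]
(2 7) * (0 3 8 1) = (0 3 8 1)(2 7) = [3, 0, 7, 8, 4, 5, 6, 2, 1]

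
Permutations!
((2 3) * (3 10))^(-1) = [0, 1, 3, 10, 4, 5, 6, 7, 8, 9, 2] = (2 3 10)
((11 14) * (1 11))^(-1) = (1 14 11) = [0, 14, 2, 3, 4, 5, 6, 7, 8, 9, 10, 1, 12, 13, 11]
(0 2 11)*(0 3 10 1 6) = (0 2 11 3 10 1 6) = [2, 6, 11, 10, 4, 5, 0, 7, 8, 9, 1, 3]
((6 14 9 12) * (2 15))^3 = (2 15)(6 12 9 14) = [0, 1, 15, 3, 4, 5, 12, 7, 8, 14, 10, 11, 9, 13, 6, 2]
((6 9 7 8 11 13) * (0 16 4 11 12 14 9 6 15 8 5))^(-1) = (0 5 7 9 14 12 8 15 13 11 4 16) = [5, 1, 2, 3, 16, 7, 6, 9, 15, 14, 10, 4, 8, 11, 12, 13, 0]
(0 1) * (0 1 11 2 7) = [11, 1, 7, 3, 4, 5, 6, 0, 8, 9, 10, 2] = (0 11 2 7)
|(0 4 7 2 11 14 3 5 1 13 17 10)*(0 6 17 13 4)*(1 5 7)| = |(1 4)(2 11 14 3 7)(6 17 10)| = 30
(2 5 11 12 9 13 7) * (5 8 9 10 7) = (2 8 9 13 5 11 12 10 7) = [0, 1, 8, 3, 4, 11, 6, 2, 9, 13, 7, 12, 10, 5]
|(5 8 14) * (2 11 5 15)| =6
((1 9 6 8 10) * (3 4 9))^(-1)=(1 10 8 6 9 4 3)=[0, 10, 2, 1, 3, 5, 9, 7, 6, 4, 8]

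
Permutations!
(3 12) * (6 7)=[0, 1, 2, 12, 4, 5, 7, 6, 8, 9, 10, 11, 3]=(3 12)(6 7)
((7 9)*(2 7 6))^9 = (2 7 9 6) = [0, 1, 7, 3, 4, 5, 2, 9, 8, 6]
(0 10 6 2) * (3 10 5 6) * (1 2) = [5, 2, 0, 10, 4, 6, 1, 7, 8, 9, 3] = (0 5 6 1 2)(3 10)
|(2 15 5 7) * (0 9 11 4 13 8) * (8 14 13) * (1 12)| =20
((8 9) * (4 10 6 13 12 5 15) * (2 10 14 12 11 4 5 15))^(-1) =(2 5 15 12 14 4 11 13 6 10)(8 9) =[0, 1, 5, 3, 11, 15, 10, 7, 9, 8, 2, 13, 14, 6, 4, 12]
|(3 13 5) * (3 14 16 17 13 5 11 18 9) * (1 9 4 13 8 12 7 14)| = 12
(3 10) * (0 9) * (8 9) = [8, 1, 2, 10, 4, 5, 6, 7, 9, 0, 3] = (0 8 9)(3 10)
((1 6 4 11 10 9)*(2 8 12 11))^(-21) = (1 11 2)(4 9 12)(6 10 8) = [0, 11, 1, 3, 9, 5, 10, 7, 6, 12, 8, 2, 4]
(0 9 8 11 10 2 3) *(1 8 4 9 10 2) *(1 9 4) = (0 10 9 1 8 11 2 3) = [10, 8, 3, 0, 4, 5, 6, 7, 11, 1, 9, 2]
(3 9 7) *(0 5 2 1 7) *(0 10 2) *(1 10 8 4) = (0 5)(1 7 3 9 8 4)(2 10) = [5, 7, 10, 9, 1, 0, 6, 3, 4, 8, 2]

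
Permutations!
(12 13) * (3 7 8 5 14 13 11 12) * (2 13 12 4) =(2 13 3 7 8 5 14 12 11 4) =[0, 1, 13, 7, 2, 14, 6, 8, 5, 9, 10, 4, 11, 3, 12]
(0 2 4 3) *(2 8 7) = [8, 1, 4, 0, 3, 5, 6, 2, 7] = (0 8 7 2 4 3)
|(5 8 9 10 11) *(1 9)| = 6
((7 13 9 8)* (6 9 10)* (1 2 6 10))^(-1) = (1 13 7 8 9 6 2) = [0, 13, 1, 3, 4, 5, 2, 8, 9, 6, 10, 11, 12, 7]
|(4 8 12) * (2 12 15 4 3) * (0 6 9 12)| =|(0 6 9 12 3 2)(4 8 15)| =6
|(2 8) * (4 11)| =|(2 8)(4 11)| =2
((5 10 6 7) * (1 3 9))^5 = (1 9 3)(5 10 6 7) = [0, 9, 2, 1, 4, 10, 7, 5, 8, 3, 6]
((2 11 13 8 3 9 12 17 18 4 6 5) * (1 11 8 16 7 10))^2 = (1 13 7)(2 3 12 18 6)(4 5 8 9 17)(10 11 16) = [0, 13, 3, 12, 5, 8, 2, 1, 9, 17, 11, 16, 18, 7, 14, 15, 10, 4, 6]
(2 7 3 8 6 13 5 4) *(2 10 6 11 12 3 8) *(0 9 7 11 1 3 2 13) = (0 9 7 8 1 3 13 5 4 10 6)(2 11 12) = [9, 3, 11, 13, 10, 4, 0, 8, 1, 7, 6, 12, 2, 5]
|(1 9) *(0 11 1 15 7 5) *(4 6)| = |(0 11 1 9 15 7 5)(4 6)| = 14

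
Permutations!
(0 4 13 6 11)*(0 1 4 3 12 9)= [3, 4, 2, 12, 13, 5, 11, 7, 8, 0, 10, 1, 9, 6]= (0 3 12 9)(1 4 13 6 11)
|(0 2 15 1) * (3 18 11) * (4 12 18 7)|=12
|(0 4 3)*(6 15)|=6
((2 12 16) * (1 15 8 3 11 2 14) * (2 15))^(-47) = (1 16 2 14 12)(3 11 15 8) = [0, 16, 14, 11, 4, 5, 6, 7, 3, 9, 10, 15, 1, 13, 12, 8, 2]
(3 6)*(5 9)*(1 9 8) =(1 9 5 8)(3 6) =[0, 9, 2, 6, 4, 8, 3, 7, 1, 5]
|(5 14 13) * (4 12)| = |(4 12)(5 14 13)| = 6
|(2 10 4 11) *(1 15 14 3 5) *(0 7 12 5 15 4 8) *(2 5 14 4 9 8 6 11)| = 15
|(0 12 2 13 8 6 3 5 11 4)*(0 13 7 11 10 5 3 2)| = |(0 12)(2 7 11 4 13 8 6)(5 10)| = 14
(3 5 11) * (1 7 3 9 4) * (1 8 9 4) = (1 7 3 5 11 4 8 9) = [0, 7, 2, 5, 8, 11, 6, 3, 9, 1, 10, 4]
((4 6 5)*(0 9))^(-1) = (0 9)(4 5 6) = [9, 1, 2, 3, 5, 6, 4, 7, 8, 0]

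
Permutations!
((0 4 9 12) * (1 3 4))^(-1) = (0 12 9 4 3 1) = [12, 0, 2, 1, 3, 5, 6, 7, 8, 4, 10, 11, 9]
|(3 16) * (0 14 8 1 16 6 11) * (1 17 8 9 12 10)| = 10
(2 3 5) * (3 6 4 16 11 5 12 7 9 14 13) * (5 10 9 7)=(2 6 4 16 11 10 9 14 13 3 12 5)=[0, 1, 6, 12, 16, 2, 4, 7, 8, 14, 9, 10, 5, 3, 13, 15, 11]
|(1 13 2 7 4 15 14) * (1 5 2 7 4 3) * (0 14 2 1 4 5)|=8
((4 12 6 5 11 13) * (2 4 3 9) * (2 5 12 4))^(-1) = (3 13 11 5 9)(6 12) = [0, 1, 2, 13, 4, 9, 12, 7, 8, 3, 10, 5, 6, 11]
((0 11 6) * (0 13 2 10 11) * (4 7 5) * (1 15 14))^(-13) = (1 14 15)(2 11 13 10 6)(4 5 7) = [0, 14, 11, 3, 5, 7, 2, 4, 8, 9, 6, 13, 12, 10, 15, 1]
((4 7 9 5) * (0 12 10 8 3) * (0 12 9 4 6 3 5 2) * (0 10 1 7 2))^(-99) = [9, 7, 10, 12, 2, 6, 3, 4, 5, 0, 8, 11, 1] = (0 9)(1 7 4 2 10 8 5 6 3 12)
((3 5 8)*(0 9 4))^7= (0 9 4)(3 5 8)= [9, 1, 2, 5, 0, 8, 6, 7, 3, 4]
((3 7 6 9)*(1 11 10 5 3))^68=(1 3)(5 9)(6 10)(7 11)=[0, 3, 2, 1, 4, 9, 10, 11, 8, 5, 6, 7]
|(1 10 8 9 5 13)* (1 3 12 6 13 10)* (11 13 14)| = |(3 12 6 14 11 13)(5 10 8 9)| = 12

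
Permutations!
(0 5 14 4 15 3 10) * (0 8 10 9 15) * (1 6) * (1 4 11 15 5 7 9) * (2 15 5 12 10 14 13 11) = (0 7 9 12 10 8 14 2 15 3 1 6 4)(5 13 11) = [7, 6, 15, 1, 0, 13, 4, 9, 14, 12, 8, 5, 10, 11, 2, 3]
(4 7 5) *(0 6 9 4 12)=(0 6 9 4 7 5 12)=[6, 1, 2, 3, 7, 12, 9, 5, 8, 4, 10, 11, 0]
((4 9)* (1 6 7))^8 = (9)(1 7 6) = [0, 7, 2, 3, 4, 5, 1, 6, 8, 9]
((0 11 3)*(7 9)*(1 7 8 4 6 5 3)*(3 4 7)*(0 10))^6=(0 11 1 3 10)=[11, 3, 2, 10, 4, 5, 6, 7, 8, 9, 0, 1]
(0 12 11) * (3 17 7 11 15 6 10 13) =(0 12 15 6 10 13 3 17 7 11) =[12, 1, 2, 17, 4, 5, 10, 11, 8, 9, 13, 0, 15, 3, 14, 6, 16, 7]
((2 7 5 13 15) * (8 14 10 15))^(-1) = [0, 1, 15, 3, 4, 7, 6, 2, 13, 9, 14, 11, 12, 5, 8, 10] = (2 15 10 14 8 13 5 7)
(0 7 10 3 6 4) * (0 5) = (0 7 10 3 6 4 5) = [7, 1, 2, 6, 5, 0, 4, 10, 8, 9, 3]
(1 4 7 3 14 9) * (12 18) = (1 4 7 3 14 9)(12 18) = [0, 4, 2, 14, 7, 5, 6, 3, 8, 1, 10, 11, 18, 13, 9, 15, 16, 17, 12]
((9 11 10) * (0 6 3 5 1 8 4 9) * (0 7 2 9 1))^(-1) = (0 5 3 6)(1 4 8)(2 7 10 11 9) = [5, 4, 7, 6, 8, 3, 0, 10, 1, 2, 11, 9]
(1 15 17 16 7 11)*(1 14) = [0, 15, 2, 3, 4, 5, 6, 11, 8, 9, 10, 14, 12, 13, 1, 17, 7, 16] = (1 15 17 16 7 11 14)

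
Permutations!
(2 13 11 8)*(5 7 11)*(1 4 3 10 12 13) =(1 4 3 10 12 13 5 7 11 8 2) =[0, 4, 1, 10, 3, 7, 6, 11, 2, 9, 12, 8, 13, 5]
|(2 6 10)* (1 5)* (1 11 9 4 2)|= |(1 5 11 9 4 2 6 10)|= 8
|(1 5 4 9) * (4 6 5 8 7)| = 10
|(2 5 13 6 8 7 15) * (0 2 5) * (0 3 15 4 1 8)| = 28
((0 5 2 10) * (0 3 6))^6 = (10) = [0, 1, 2, 3, 4, 5, 6, 7, 8, 9, 10]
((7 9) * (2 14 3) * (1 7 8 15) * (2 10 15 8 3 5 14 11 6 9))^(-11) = [0, 10, 1, 6, 4, 14, 2, 15, 8, 11, 9, 7, 12, 13, 5, 3] = (1 10 9 11 7 15 3 6 2)(5 14)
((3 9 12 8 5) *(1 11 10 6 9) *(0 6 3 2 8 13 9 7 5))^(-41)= (0 6 7 5 2 8)(1 3 10 11)(9 12 13)= [6, 3, 8, 10, 4, 2, 7, 5, 0, 12, 11, 1, 13, 9]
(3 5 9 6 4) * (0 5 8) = [5, 1, 2, 8, 3, 9, 4, 7, 0, 6] = (0 5 9 6 4 3 8)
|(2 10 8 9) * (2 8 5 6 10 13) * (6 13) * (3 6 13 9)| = |(2 13)(3 6 10 5 9 8)| = 6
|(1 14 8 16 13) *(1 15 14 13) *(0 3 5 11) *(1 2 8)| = 12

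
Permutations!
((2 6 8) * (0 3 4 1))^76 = [0, 1, 6, 3, 4, 5, 8, 7, 2] = (2 6 8)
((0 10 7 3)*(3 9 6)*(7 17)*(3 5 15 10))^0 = [0, 1, 2, 3, 4, 5, 6, 7, 8, 9, 10, 11, 12, 13, 14, 15, 16, 17] = (17)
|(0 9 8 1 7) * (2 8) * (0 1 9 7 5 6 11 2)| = 9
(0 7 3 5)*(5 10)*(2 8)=[7, 1, 8, 10, 4, 0, 6, 3, 2, 9, 5]=(0 7 3 10 5)(2 8)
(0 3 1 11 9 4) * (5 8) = (0 3 1 11 9 4)(5 8) = [3, 11, 2, 1, 0, 8, 6, 7, 5, 4, 10, 9]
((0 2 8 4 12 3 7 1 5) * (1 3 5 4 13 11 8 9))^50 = (0 2 9 1 4 12 5)(8 11 13) = [2, 4, 9, 3, 12, 0, 6, 7, 11, 1, 10, 13, 5, 8]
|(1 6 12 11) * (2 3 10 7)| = 4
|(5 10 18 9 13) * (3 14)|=10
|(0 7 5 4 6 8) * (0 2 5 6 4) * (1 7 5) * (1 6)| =|(0 5)(1 7)(2 6 8)| =6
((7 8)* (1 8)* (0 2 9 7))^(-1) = (0 8 1 7 9 2) = [8, 7, 0, 3, 4, 5, 6, 9, 1, 2]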